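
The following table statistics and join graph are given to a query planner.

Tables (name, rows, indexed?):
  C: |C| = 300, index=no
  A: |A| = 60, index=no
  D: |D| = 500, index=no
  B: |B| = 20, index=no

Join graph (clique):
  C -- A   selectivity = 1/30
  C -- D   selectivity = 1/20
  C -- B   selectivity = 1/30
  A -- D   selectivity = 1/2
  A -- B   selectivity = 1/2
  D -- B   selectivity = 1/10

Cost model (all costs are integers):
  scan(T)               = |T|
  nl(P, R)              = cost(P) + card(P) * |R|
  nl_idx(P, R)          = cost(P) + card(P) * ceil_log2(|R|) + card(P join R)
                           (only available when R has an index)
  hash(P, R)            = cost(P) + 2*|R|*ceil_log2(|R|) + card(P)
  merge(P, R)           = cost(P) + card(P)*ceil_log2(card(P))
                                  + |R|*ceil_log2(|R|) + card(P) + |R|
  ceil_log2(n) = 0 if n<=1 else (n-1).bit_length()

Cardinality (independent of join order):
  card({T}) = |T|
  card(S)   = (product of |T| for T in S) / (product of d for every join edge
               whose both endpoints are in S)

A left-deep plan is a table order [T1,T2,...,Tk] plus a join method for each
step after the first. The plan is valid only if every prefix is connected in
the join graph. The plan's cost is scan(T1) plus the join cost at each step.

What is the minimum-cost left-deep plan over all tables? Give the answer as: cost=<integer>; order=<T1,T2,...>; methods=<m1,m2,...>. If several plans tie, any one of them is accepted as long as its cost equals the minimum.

cost=8520; order=C,B,A,D; methods=hash,hash,merge

Selinger DP (subsets sized 1..n):
  {C}: scan cost=300, card=300
  {A}: scan cost=60, card=60
  {D}: scan cost=500, card=500
  {B}: scan cost=20, card=20
  {AC}: card=600; try (A,hash)→1320, (C,merge)→3480, (A,merge)→3720, (C,hash)→5520, (C,nl)→18060, (A,nl)→18300; best=1320 via (A,hash)
  {CD}: card=7500; try (C,hash)→6400, (D,merge)→8300, (C,merge)→8500, (D,hash)→9600, (D,nl)→150300, (C,nl)→150500; best=6400 via (C,hash)
  {BC}: card=200; try (B,hash)→800, (C,merge)→3140, (B,merge)→3420, (C,hash)→5440, (C,nl)→6020, (B,nl)→6300; best=800 via (B,hash)
  {AD}: card=15000; try (A,hash)→1720, (D,merge)→5480, (A,merge)→5920, (D,hash)→9120, (D,nl)→30060, (A,nl)→30500; best=1720 via (A,hash)
  {AB}: card=600; try (B,hash)→320, (A,merge)→560, (B,merge)→600, (A,hash)→760, (A,nl)→1220, (B,nl)→1260; best=320 via (B,hash)
  {BD}: card=1000; try (B,hash)→1200, (D,merge)→5140, (B,merge)→5620, (D,hash)→9040, (D,nl)→10020, (B,nl)→10500; best=1200 via (B,hash)
  {ACD}: card=7500; try (D,hash)→10920, (D,merge)→12920, (A,hash)→14620, (C,hash)→22120, (A,merge)→111820, (C,merge)→229720 …(+3); best=10920 via (D,hash)
  {ABC}: card=200; try (A,hash)→1720, (B,hash)→2120, (A,merge)→3020, (C,hash)→6320, (B,merge)→8040, (C,merge)→9920 …(+3); best=1720 via (A,hash)
  {BCD}: card=500; try (D,merge)→7600, (C,hash)→7600, (D,hash)→10000, (B,hash)→14100, (C,merge)→15200, (D,nl)→100800 …(+3); best=7600 via (D,merge)
  {ABD}: card=15000; try (A,hash)→2920, (D,hash)→9920, (D,merge)→11920, (A,merge)→12620, (B,hash)→16920, (A,nl)→61200 …(+3); best=2920 via (A,hash)
  {ABCD}: card=250; try (D,merge)→8520, (A,hash)→8820, (D,hash)→10920, (A,merge)→13020, (B,hash)→18620, (C,hash)→23320 …(+6); best=8520 via (D,merge)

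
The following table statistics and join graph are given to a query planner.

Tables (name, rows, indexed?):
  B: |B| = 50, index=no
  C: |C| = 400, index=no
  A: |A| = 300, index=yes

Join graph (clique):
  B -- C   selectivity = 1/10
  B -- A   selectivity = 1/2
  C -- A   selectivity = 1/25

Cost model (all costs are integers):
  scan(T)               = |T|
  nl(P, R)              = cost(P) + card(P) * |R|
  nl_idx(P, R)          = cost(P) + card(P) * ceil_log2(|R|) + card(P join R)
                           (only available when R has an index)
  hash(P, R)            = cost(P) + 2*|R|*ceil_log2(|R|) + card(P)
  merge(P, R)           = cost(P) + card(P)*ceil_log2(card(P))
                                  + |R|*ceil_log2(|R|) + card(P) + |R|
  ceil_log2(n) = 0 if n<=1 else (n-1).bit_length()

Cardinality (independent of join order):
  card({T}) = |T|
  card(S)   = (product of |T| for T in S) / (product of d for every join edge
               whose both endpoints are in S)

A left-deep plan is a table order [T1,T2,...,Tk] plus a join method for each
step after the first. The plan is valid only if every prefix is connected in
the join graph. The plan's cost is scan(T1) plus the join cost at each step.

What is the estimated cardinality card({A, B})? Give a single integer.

Tables in S: A(300), B(50)
Edges inside S: B-A(d=2)
numerator = 300 * 50 = 15000
denominator = 2 = 2
card(S) = 15000 / 2 = 7500

7500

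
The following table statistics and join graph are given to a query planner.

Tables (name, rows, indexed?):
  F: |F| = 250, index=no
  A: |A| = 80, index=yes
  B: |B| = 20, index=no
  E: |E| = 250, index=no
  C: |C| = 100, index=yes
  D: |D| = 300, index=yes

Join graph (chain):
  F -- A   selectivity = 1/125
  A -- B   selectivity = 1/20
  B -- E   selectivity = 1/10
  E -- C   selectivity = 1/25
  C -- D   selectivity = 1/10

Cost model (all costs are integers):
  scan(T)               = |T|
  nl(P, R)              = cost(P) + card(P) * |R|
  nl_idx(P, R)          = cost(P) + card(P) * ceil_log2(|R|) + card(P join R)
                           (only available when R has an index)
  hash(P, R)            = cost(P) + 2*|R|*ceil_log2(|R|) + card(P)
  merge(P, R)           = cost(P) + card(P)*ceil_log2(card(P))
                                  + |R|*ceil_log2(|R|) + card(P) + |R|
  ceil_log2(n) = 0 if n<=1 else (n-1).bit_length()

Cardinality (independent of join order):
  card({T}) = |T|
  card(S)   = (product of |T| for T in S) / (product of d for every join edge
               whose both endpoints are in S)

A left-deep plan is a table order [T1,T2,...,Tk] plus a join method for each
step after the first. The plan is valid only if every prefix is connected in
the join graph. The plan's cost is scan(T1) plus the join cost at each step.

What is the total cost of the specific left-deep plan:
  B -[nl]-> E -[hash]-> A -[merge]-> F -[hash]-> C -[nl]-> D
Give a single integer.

step 1: scan B: cost=20, card=20
step 2: join E via nl
    card(P join E) = 20*250/(10) = 500
    cost = 20 + 20*250 = 5020
step 3: join A via hash
    card(P join A) = 500*80/(20) = 2000
    cost = 5020 + 2*80*7 + 500 = 6640
step 4: join F via merge
    card(P join F) = 2000*250/(125) = 4000
    cost = 6640 + 2000*11 + 250*8 + 2000 + 250 = 32890
step 5: join C via hash
    card(P join C) = 4000*100/(25) = 16000
    cost = 32890 + 2*100*7 + 4000 = 38290
step 6: join D via nl
    card(P join D) = 16000*300/(10) = 480000
    cost = 38290 + 16000*300 = 4838290

4838290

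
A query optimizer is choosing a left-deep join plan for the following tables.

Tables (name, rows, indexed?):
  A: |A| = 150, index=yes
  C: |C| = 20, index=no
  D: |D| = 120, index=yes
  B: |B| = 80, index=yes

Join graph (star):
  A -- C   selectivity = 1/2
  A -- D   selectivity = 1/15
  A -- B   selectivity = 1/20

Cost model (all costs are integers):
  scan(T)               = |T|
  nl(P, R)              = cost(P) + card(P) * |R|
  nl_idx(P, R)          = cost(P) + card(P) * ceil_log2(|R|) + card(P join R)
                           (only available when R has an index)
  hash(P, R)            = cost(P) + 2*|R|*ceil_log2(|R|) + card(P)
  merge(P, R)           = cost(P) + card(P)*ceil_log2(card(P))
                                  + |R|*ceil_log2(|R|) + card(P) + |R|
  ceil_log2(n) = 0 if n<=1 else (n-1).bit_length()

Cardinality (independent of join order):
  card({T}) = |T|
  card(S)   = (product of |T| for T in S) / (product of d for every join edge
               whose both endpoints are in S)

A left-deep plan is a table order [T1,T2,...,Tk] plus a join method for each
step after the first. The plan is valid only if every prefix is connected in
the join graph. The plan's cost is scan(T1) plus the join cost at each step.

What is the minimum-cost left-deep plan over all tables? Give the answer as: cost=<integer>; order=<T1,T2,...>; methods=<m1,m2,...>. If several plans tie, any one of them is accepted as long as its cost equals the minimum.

cost=8600; order=B,A,D,C; methods=nl_idx,hash,hash

Selinger DP (subsets sized 1..n):
  {A}: scan cost=150, card=150
  {C}: scan cost=20, card=20
  {D}: scan cost=120, card=120
  {B}: scan cost=80, card=80
  {AC}: card=1500; try (C,hash)→500, (A,merge)→1490, (C,merge)→1620, (A,nl_idx)→1680, (A,hash)→2440, (A,nl)→3020 …(+1); best=500 via (C,hash)
  {AD}: card=1200; try (D,hash)→1980, (A,nl_idx)→2280, (D,nl_idx)→2400, (A,merge)→2430, (D,merge)→2460, (A,hash)→2640 …(+2); best=1980 via (D,hash)
  {AB}: card=600; try (A,nl_idx)→1320, (B,hash)→1420, (B,nl_idx)→1800, (A,merge)→2070, (B,merge)→2140, (A,hash)→2560 …(+2); best=1320 via (A,nl_idx)
  {ACD}: card=12000; try (C,hash)→3380, (D,hash)→3680, (C,merge)→16500, (D,merge)→19460, (D,nl_idx)→23000, (C,nl)→25980 …(+1); best=3380 via (C,hash)
  {ABC}: card=6000; try (C,hash)→2120, (B,hash)→3120, (C,merge)→8040, (C,nl)→13320, (B,nl_idx)→17000, (B,merge)→19140 …(+1); best=2120 via (C,hash)
  {ABD}: card=4800; try (D,hash)→3600, (B,hash)→4300, (D,merge)→8880, (D,nl_idx)→10320, (B,nl_idx)→15180, (B,merge)→17020 …(+2); best=3600 via (D,hash)
  {ABCD}: card=48000; try (C,hash)→8600, (D,hash)→9800, (B,hash)→16500, (C,merge)→70920, (D,merge)→87080, (D,nl_idx)→92120 …(+5); best=8600 via (C,hash)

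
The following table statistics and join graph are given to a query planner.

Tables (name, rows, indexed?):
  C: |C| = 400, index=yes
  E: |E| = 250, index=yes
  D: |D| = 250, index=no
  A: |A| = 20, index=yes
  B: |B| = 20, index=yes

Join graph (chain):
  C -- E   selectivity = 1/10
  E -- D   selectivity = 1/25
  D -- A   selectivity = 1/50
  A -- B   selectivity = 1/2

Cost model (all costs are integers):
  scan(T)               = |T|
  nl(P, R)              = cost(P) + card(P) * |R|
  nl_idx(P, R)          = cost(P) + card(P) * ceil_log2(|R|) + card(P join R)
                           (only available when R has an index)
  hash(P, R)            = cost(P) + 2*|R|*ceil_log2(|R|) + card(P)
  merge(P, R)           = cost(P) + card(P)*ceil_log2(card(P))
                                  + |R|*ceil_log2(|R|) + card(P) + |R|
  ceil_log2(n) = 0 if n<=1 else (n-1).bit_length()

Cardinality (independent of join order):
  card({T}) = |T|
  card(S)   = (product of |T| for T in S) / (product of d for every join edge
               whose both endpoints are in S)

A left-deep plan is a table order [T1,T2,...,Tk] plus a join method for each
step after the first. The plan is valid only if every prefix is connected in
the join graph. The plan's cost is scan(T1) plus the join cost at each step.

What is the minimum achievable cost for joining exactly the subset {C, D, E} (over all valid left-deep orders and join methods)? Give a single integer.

14200

Selinger DP over subsets of {C,D,E}:
  {C}: scan cost=400, card=400
  {E}: scan cost=250, card=250
  {D}: scan cost=250, card=250
  {CE}: card=10000; try (E,hash)→4800, (C,merge)→6500, (E,merge)→6650, (C,hash)→7700, (C,nl_idx)→12500, (E,nl_idx)→13600 …(+2); best=4800 via (E,hash)
  {DE}: card=2500; try (E,hash)→4500, (D,hash)→4500, (E,merge)→4750, (E,nl_idx)→4750, (D,merge)→4750, (E,nl)→62750 …(+1); best=4500 via (E,hash)
  {CDE}: card=100000; try (C,hash)→14200, (D,hash)→18800, (C,merge)→41000, (C,nl_idx)→127000, (D,merge)→157050, (C,nl)→1004500 …(+1); best=14200 via (C,hash)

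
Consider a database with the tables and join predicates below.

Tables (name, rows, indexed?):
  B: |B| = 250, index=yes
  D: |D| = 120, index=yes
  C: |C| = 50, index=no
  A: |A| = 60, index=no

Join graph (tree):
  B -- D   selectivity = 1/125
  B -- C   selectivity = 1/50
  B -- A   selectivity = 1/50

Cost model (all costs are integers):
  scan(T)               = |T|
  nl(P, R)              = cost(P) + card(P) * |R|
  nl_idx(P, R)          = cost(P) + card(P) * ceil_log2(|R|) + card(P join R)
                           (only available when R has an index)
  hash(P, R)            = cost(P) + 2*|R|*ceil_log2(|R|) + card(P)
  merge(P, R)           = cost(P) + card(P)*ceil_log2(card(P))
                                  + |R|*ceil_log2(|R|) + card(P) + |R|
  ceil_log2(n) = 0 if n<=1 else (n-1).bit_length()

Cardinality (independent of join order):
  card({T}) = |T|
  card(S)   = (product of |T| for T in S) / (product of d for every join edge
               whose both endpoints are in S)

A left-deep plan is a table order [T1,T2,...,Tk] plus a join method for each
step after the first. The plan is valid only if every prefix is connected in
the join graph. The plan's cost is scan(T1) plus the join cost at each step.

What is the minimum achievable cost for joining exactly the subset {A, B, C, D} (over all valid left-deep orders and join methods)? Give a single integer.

Selinger DP over subsets of {A,B,C,D}:
  {B}: scan cost=250, card=250
  {D}: scan cost=120, card=120
  {C}: scan cost=50, card=50
  {A}: scan cost=60, card=60
  {BD}: card=240; try (B,nl_idx)→1320, (D,hash)→2180, (D,nl_idx)→2240, (B,merge)→3330, (D,merge)→3460, (B,hash)→4240 …(+2); best=1320 via (B,nl_idx)
  {BC}: card=250; try (B,nl_idx)→700, (C,hash)→1100, (B,merge)→2650, (C,merge)→2850, (B,hash)→4100, (B,nl)→12550 …(+1); best=700 via (B,nl_idx)
  {AB}: card=300; try (B,nl_idx)→840, (A,hash)→1220, (B,merge)→2730, (A,merge)→2920, (B,hash)→4120, (B,nl)→15060 …(+1); best=840 via (B,nl_idx)
  {BCD}: card=240; try (C,hash)→2160, (D,hash)→2630, (D,nl_idx)→2690, (C,merge)→3830, (D,merge)→3910, (C,nl)→13320 …(+1); best=2160 via (C,hash)
  {ABD}: card=288; try (A,hash)→2280, (D,hash)→2820, (D,nl_idx)→3228, (A,merge)→3900, (D,merge)→4800, (A,nl)→15720 …(+1); best=2280 via (A,hash)
  {ABC}: card=300; try (A,hash)→1670, (C,hash)→1740, (A,merge)→3370, (C,merge)→4190, (A,nl)→15700, (C,nl)→15840; best=1670 via (A,hash)
  {ABCD}: card=288; try (A,hash)→3120, (C,hash)→3168, (D,hash)→3650, (D,nl_idx)→4058, (A,merge)→4740, (C,merge)→5510 …(+4); best=3120 via (A,hash)

3120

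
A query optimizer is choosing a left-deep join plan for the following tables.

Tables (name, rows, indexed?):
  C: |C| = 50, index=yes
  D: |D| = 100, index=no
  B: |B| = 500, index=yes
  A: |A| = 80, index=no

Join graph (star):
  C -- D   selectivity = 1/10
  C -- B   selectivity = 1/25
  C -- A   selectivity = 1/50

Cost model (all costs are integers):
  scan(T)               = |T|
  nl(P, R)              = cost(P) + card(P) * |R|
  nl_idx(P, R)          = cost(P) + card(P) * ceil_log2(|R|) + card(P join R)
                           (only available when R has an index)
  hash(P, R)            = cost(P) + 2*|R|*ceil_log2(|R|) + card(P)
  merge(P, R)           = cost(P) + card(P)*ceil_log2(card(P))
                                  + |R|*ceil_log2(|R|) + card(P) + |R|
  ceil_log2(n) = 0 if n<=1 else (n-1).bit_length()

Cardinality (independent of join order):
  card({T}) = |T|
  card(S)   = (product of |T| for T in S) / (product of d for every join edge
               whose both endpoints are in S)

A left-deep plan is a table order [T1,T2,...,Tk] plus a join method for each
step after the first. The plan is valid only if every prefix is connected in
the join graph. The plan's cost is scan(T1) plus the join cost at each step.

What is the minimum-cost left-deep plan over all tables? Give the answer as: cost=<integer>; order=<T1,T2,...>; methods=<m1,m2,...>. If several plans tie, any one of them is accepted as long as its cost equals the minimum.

Selinger DP (subsets sized 1..n):
  {C}: scan cost=50, card=50
  {D}: scan cost=100, card=100
  {B}: scan cost=500, card=500
  {A}: scan cost=80, card=80
  {CD}: card=500; try (C,hash)→800, (D,merge)→1200, (C,nl_idx)→1200, (C,merge)→1250, (D,hash)→1500, (D,nl)→5050 …(+1); best=800 via (C,hash)
  {BC}: card=1000; try (B,nl_idx)→1500, (C,hash)→1600, (C,nl_idx)→4500, (B,merge)→5400, (C,merge)→5850, (B,hash)→9100 …(+2); best=1500 via (B,nl_idx)
  {AC}: card=80; try (C,nl_idx)→640, (C,hash)→760, (A,merge)→1040, (C,merge)→1070, (A,hash)→1220, (A,nl)→4050 …(+1); best=640 via (C,nl_idx)
  {BCD}: card=10000; try (D,hash)→3900, (B,hash)→10300, (B,merge)→10800, (D,merge)→13300, (B,nl_idx)→15300, (D,nl)→101500 …(+1); best=3900 via (D,hash)
  {ACD}: card=800; try (D,merge)→2080, (D,hash)→2120, (A,hash)→2420, (A,merge)→6440, (D,nl)→8640, (A,nl)→40800; best=2080 via (D,merge)
  {ABC}: card=1600; try (B,nl_idx)→2960, (A,hash)→3620, (B,merge)→6280, (B,hash)→9720, (A,merge)→13140, (B,nl)→40640 …(+1); best=2960 via (B,nl_idx)
  {ABCD}: card=16000; try (D,hash)→5960, (B,hash)→11880, (A,hash)→15020, (B,merge)→15880, (D,merge)→22960, (B,nl_idx)→25280 …(+4); best=5960 via (D,hash)

cost=5960; order=A,C,B,D; methods=nl_idx,nl_idx,hash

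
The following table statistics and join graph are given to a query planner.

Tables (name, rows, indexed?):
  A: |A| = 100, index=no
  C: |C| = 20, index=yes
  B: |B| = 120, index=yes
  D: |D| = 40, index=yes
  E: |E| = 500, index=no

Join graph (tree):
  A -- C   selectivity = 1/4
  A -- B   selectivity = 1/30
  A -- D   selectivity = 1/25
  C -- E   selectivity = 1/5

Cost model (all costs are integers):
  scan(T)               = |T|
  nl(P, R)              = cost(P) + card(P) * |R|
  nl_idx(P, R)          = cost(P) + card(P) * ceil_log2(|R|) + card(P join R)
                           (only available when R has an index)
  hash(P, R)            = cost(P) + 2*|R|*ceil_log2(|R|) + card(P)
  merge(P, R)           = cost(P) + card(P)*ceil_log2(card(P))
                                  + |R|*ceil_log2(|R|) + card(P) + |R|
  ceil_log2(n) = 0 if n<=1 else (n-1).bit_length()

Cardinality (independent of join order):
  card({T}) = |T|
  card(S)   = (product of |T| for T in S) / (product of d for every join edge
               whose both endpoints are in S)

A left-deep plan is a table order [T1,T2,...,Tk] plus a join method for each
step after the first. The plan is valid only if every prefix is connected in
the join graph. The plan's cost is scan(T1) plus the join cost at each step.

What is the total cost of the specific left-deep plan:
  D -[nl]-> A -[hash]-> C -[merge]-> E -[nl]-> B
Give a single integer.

step 1: scan D: cost=40, card=40
step 2: join A via nl
    card(P join A) = 40*100/(25) = 160
    cost = 40 + 40*100 = 4040
step 3: join C via hash
    card(P join C) = 160*20/(4) = 800
    cost = 4040 + 2*20*5 + 160 = 4400
step 4: join E via merge
    card(P join E) = 800*500/(5) = 80000
    cost = 4400 + 800*10 + 500*9 + 800 + 500 = 18200
step 5: join B via nl
    card(P join B) = 80000*120/(30) = 320000
    cost = 18200 + 80000*120 = 9618200

9618200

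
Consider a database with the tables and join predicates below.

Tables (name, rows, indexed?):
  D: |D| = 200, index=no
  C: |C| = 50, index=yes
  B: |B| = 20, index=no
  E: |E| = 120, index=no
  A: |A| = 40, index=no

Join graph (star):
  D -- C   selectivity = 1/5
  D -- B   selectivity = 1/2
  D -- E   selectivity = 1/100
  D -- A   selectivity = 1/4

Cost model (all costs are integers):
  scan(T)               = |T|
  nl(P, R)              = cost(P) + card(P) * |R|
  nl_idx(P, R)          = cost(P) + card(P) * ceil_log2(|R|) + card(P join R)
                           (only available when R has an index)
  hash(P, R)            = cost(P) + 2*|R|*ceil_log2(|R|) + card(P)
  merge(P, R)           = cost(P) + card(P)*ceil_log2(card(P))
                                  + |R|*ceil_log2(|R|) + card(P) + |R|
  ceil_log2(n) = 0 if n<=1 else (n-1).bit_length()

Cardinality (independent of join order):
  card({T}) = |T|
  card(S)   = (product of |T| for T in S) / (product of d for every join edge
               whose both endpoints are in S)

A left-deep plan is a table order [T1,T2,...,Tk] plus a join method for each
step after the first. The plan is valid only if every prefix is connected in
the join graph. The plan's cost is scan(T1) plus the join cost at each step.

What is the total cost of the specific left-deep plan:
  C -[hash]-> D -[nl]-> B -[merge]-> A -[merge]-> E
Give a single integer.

4164540

step 1: scan C: cost=50, card=50
step 2: join D via hash
    card(P join D) = 50*200/(5) = 2000
    cost = 50 + 2*200*8 + 50 = 3300
step 3: join B via nl
    card(P join B) = 2000*20/(2) = 20000
    cost = 3300 + 2000*20 = 43300
step 4: join A via merge
    card(P join A) = 20000*40/(4) = 200000
    cost = 43300 + 20000*15 + 40*6 + 20000 + 40 = 363580
step 5: join E via merge
    card(P join E) = 200000*120/(100) = 240000
    cost = 363580 + 200000*18 + 120*7 + 200000 + 120 = 4164540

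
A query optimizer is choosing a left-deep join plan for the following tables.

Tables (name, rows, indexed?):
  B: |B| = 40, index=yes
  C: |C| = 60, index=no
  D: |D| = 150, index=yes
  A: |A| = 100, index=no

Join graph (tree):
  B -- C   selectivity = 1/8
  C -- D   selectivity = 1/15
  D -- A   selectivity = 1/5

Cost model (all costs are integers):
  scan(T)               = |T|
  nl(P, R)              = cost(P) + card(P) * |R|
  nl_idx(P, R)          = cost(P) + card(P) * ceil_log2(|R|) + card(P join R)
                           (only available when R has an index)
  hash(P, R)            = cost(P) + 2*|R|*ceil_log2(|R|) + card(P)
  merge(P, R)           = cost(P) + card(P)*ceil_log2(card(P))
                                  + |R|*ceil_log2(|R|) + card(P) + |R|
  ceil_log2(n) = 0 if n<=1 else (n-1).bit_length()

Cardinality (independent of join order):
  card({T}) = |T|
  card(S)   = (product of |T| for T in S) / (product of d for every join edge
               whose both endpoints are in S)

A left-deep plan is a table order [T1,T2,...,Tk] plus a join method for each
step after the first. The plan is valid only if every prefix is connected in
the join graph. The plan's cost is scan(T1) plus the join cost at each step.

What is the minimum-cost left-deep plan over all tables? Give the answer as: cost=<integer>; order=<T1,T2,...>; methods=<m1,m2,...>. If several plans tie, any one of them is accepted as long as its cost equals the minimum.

cost=6500; order=D,C,B,A; methods=hash,hash,hash

Selinger DP (subsets sized 1..n):
  {B}: scan cost=40, card=40
  {C}: scan cost=60, card=60
  {D}: scan cost=150, card=150
  {A}: scan cost=100, card=100
  {BC}: card=300; try (B,hash)→600, (B,nl_idx)→720, (C,merge)→740, (B,merge)→760, (C,hash)→800, (C,nl)→2440 …(+1); best=600 via (B,hash)
  {CD}: card=600; try (C,hash)→1020, (D,nl_idx)→1140, (D,merge)→1830, (C,merge)→1920, (D,hash)→2520, (D,nl)→9060 …(+1); best=1020 via (C,hash)
  {AD}: card=3000; try (A,hash)→1700, (D,merge)→2250, (A,merge)→2300, (D,hash)→2600, (D,nl_idx)→3900, (D,nl)→15100 …(+1); best=1700 via (A,hash)
  {BCD}: card=3000; try (B,hash)→2100, (D,hash)→3300, (D,merge)→4950, (D,nl_idx)→6000, (B,nl_idx)→7620, (B,merge)→7900 …(+2); best=2100 via (B,hash)
  {ACD}: card=12000; try (A,hash)→3020, (C,hash)→5420, (A,merge)→8420, (C,merge)→41120, (A,nl)→61020, (C,nl)→181700; best=3020 via (A,hash)
  {ABCD}: card=60000; try (A,hash)→6500, (B,hash)→15500, (A,merge)→41900, (B,nl_idx)→135020, (B,merge)→183300, (A,nl)→302100 …(+1); best=6500 via (A,hash)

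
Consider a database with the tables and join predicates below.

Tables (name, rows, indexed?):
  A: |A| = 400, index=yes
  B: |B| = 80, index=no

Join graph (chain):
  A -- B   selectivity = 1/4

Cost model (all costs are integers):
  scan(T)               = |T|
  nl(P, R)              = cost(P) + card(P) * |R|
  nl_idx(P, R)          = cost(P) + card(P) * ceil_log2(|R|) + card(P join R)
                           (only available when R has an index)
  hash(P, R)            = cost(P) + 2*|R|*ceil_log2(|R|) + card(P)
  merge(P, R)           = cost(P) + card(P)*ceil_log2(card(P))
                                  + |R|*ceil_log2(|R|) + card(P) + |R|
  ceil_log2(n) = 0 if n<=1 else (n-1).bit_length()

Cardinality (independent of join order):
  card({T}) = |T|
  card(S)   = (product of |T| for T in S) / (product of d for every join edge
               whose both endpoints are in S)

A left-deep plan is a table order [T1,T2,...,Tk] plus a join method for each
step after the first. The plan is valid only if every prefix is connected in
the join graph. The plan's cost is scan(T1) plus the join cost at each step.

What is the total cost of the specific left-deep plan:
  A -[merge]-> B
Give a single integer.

5040

step 1: scan A: cost=400, card=400
step 2: join B via merge
    card(P join B) = 400*80/(4) = 8000
    cost = 400 + 400*9 + 80*7 + 400 + 80 = 5040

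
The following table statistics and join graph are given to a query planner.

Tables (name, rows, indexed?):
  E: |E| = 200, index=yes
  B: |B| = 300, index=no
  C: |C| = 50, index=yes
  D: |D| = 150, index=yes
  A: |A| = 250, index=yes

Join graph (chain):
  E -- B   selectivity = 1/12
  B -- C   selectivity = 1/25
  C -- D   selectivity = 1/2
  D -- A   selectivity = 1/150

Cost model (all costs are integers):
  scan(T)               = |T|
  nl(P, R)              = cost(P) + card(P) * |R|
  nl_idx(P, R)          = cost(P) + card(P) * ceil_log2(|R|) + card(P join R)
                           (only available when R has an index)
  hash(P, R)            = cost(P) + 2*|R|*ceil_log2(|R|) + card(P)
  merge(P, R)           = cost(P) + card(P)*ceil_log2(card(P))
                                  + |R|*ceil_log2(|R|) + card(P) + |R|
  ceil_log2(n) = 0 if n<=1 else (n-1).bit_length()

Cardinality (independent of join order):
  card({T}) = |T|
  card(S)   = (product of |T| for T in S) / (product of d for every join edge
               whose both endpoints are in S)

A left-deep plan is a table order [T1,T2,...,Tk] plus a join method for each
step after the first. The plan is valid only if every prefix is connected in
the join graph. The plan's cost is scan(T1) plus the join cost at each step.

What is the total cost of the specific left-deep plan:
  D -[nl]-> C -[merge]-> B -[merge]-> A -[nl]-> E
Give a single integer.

15826650

step 1: scan D: cost=150, card=150
step 2: join C via nl
    card(P join C) = 150*50/(2) = 3750
    cost = 150 + 150*50 = 7650
step 3: join B via merge
    card(P join B) = 3750*300/(25) = 45000
    cost = 7650 + 3750*12 + 300*9 + 3750 + 300 = 59400
step 4: join A via merge
    card(P join A) = 45000*250/(150) = 75000
    cost = 59400 + 45000*16 + 250*8 + 45000 + 250 = 826650
step 5: join E via nl
    card(P join E) = 75000*200/(12) = 1250000
    cost = 826650 + 75000*200 = 15826650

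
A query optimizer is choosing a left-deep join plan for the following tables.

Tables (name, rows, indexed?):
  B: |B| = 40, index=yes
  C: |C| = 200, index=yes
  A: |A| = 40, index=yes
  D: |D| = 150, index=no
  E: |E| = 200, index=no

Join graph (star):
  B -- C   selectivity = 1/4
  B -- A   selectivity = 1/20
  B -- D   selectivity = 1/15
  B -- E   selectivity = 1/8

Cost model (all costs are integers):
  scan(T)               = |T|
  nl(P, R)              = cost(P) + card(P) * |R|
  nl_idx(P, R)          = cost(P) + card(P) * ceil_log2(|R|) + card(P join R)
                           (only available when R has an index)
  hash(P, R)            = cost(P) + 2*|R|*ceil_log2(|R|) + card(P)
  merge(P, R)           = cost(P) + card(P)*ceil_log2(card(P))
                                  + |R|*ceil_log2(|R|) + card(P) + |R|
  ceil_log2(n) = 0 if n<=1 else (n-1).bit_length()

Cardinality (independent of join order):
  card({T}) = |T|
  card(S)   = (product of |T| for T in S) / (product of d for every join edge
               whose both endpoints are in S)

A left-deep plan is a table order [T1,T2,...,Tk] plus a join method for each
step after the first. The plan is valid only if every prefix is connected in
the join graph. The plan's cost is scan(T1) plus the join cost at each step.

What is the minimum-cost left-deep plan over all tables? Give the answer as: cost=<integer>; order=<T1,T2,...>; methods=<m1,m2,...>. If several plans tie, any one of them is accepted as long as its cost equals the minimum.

cost=28860; order=D,B,A,E,C; methods=hash,hash,hash,hash

Selinger DP (subsets sized 1..n):
  {B}: scan cost=40, card=40
  {C}: scan cost=200, card=200
  {A}: scan cost=40, card=40
  {D}: scan cost=150, card=150
  {E}: scan cost=200, card=200
  {BC}: card=2000; try (B,hash)→880, (C,merge)→2120, (B,merge)→2280, (C,nl_idx)→2360, (C,hash)→3280, (B,nl_idx)→3400 …(+2); best=880 via (B,hash)
  {AB}: card=80; try (B,nl_idx)→360, (A,nl_idx)→360, (B,hash)→560, (A,hash)→560, (B,merge)→600, (A,merge)→600 …(+2); best=360 via (B,nl_idx)
  {BD}: card=400; try (B,hash)→780, (B,nl_idx)→1450, (D,merge)→1670, (B,merge)→1780, (D,hash)→2480, (D,nl)→6040 …(+1); best=780 via (B,hash)
  {BE}: card=1000; try (B,hash)→880, (E,merge)→2120, (B,merge)→2280, (B,nl_idx)→2400, (E,hash)→3280, (E,nl)→8040 …(+1); best=880 via (B,hash)
  {ABC}: card=4000; try (C,merge)→2800, (A,hash)→3360, (C,hash)→3640, (C,nl_idx)→5000, (C,nl)→16360, (A,nl_idx)→16880 …(+2); best=2800 via (C,merge)
  {BCD}: card=20000; try (C,hash)→4380, (D,hash)→5280, (C,merge)→6580, (C,nl_idx)→23980, (D,merge)→26230, (C,nl)→80780 …(+1); best=4380 via (C,hash)
  {BCE}: card=50000; try (C,hash)→5080, (E,hash)→6080, (C,merge)→13680, (E,merge)→26680, (C,nl_idx)→58880, (C,nl)→200880 …(+1); best=5080 via (C,hash)
  {ABD}: card=800; try (A,hash)→1660, (D,merge)→2350, (D,hash)→2840, (A,nl_idx)→3980, (A,merge)→5060, (D,nl)→12360 …(+1); best=1660 via (A,hash)
  {ABE}: card=2000; try (A,hash)→2360, (E,merge)→2800, (E,hash)→3640, (A,nl_idx)→8880, (A,merge)→12160, (E,nl)→16360 …(+1); best=2360 via (A,hash)
  {BDE}: card=10000; try (D,hash)→4280, (E,hash)→4380, (E,merge)→6580, (D,merge)→13230, (E,nl)→80780, (D,nl)→150880; best=4280 via (D,hash)
  {ABCD}: card=40000; try (C,hash)→5660, (D,hash)→9200, (C,merge)→12260, (A,hash)→24860, (C,nl_idx)→48060, (D,merge)→56150 …(+5); best=5660 via (C,hash)
  {ABCE}: card=100000; try (C,hash)→7560, (E,hash)→10000, (C,merge)→28160, (A,hash)→55560, (E,merge)→56600, (C,nl_idx)→118360 …(+5); best=7560 via (C,hash)
  {BCDE}: card=500000; try (C,hash)→17480, (E,hash)→27580, (D,hash)→57480, (C,merge)→156080, (E,merge)→326180, (C,nl_idx)→584280 …(+4); best=17480 via (C,hash)
  {ABDE}: card=20000; try (E,hash)→5660, (D,hash)→6760, (E,merge)→12260, (A,hash)→14760, (D,merge)→27710, (A,nl_idx)→84280 …(+4); best=5660 via (E,hash)
  {ABCDE}: card=1000000; try (C,hash)→28860, (E,hash)→48860, (D,hash)→109960, (C,merge)→327460, (A,hash)→517960, (E,merge)→687460 …(+8); best=28860 via (C,hash)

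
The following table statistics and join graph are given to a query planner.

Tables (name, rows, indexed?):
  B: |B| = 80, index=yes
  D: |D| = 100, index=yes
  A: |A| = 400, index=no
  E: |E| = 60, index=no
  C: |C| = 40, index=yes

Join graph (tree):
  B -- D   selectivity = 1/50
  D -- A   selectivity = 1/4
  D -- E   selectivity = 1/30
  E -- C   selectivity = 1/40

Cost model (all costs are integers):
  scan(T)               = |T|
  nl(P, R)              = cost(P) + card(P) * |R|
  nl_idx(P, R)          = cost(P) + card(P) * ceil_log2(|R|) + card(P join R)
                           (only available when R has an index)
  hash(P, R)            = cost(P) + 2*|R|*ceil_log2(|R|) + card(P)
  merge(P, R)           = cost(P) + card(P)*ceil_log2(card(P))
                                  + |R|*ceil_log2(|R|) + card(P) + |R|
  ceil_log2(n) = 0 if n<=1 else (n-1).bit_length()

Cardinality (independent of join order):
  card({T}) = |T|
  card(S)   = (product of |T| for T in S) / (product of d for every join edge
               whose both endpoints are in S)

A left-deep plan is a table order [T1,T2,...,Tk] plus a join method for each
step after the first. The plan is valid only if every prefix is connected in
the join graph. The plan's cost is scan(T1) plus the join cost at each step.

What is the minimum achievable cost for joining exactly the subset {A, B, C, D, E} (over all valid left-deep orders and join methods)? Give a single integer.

Selinger DP over subsets of {A,B,C,D,E}:
  {B}: scan cost=80, card=80
  {D}: scan cost=100, card=100
  {A}: scan cost=400, card=400
  {E}: scan cost=60, card=60
  {C}: scan cost=40, card=40
  {BD}: card=160; try (D,nl_idx)→800, (B,nl_idx)→960, (B,hash)→1320, (D,merge)→1520, (B,merge)→1540, (D,hash)→1560 …(+2); best=800 via (D,nl_idx)
  {AD}: card=10000; try (D,hash)→2200, (A,merge)→4900, (D,merge)→5200, (A,hash)→7400, (D,nl_idx)→13200, (A,nl)→40100 …(+1); best=2200 via (D,hash)
  {DE}: card=200; try (D,nl_idx)→680, (E,hash)→920, (D,merge)→1280, (E,merge)→1320, (D,hash)→1520, (D,nl)→6060 …(+1); best=680 via (D,nl_idx)
  {CE}: card=60; try (C,nl_idx)→480, (C,hash)→600, (E,merge)→740, (C,merge)→760, (E,hash)→800, (E,nl)→2440 …(+1); best=480 via (C,nl_idx)
  {ABD}: card=16000; try (A,merge)→6240, (A,hash)→8160, (B,hash)→13320, (A,nl)→64800, (B,nl_idx)→88200, (B,merge)→152840 …(+1); best=6240 via (A,merge)
  {BDE}: card=320; try (E,hash)→1680, (B,hash)→2000, (B,nl_idx)→2400, (E,merge)→2660, (B,merge)→3120, (E,nl)→10400 …(+1); best=1680 via (E,hash)
  {ADE}: card=20000; try (A,merge)→6480, (A,hash)→8080, (E,hash)→12920, (A,nl)→80680, (E,merge)→152620, (E,nl)→602200; best=6480 via (A,merge)
  {CDE}: card=200; try (D,nl_idx)→1100, (C,hash)→1360, (D,merge)→1700, (D,hash)→1940, (C,nl_idx)→2080, (C,merge)→2760 …(+2); best=1100 via (D,nl_idx)
  {ABDE}: card=32000; try (A,merge)→8880, (A,hash)→9200, (E,hash)→22960, (B,hash)→27600, (A,nl)→129680, (B,nl_idx)→178480 …(+4); best=8880 via (A,merge)
  {BCDE}: card=320; try (B,hash)→2420, (C,hash)→2480, (B,nl_idx)→2820, (B,merge)→3540, (C,nl_idx)→3920, (C,merge)→5160 …(+2); best=2420 via (B,hash)
  {ACDE}: card=20000; try (A,merge)→6900, (A,hash)→8500, (C,hash)→26960, (A,nl)→81100, (C,nl_idx)→146480, (C,merge)→326760 …(+1); best=6900 via (A,merge)
  {ABCDE}: card=32000; try (A,merge)→9620, (A,hash)→9940, (B,hash)→28020, (C,hash)→41360, (A,nl)→130420, (B,nl_idx)→178900 …(+5); best=9620 via (A,merge)

9620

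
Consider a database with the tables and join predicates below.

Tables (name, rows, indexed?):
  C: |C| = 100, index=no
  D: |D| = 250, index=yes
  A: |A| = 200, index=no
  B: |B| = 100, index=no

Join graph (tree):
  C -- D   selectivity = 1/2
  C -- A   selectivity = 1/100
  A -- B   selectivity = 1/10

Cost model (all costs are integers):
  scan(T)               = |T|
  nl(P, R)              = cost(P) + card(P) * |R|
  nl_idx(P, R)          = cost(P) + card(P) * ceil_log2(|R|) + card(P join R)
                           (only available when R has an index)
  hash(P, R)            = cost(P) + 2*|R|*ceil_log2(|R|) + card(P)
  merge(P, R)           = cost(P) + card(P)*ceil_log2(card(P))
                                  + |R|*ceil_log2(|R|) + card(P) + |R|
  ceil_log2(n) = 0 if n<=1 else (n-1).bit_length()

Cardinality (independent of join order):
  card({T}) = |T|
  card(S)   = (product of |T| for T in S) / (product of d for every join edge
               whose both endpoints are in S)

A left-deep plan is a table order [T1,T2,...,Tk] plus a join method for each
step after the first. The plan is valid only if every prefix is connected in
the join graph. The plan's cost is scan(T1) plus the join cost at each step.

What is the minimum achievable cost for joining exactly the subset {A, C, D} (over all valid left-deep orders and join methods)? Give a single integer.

Selinger DP over subsets of {A,C,D}:
  {C}: scan cost=100, card=100
  {D}: scan cost=250, card=250
  {A}: scan cost=200, card=200
  {CD}: card=12500; try (C,hash)→1900, (D,merge)→3150, (C,merge)→3300, (D,hash)→4200, (D,nl_idx)→13400, (D,nl)→25100 …(+1); best=1900 via (C,hash)
  {AC}: card=200; try (C,hash)→1800, (A,merge)→2700, (C,merge)→2800, (A,hash)→3400, (A,nl)→20100, (C,nl)→20200; best=1800 via (C,hash)
  {ACD}: card=25000; try (D,merge)→5850, (D,hash)→6000, (A,hash)→17600, (D,nl_idx)→28400, (D,nl)→51800, (A,merge)→191200 …(+1); best=5850 via (D,merge)

5850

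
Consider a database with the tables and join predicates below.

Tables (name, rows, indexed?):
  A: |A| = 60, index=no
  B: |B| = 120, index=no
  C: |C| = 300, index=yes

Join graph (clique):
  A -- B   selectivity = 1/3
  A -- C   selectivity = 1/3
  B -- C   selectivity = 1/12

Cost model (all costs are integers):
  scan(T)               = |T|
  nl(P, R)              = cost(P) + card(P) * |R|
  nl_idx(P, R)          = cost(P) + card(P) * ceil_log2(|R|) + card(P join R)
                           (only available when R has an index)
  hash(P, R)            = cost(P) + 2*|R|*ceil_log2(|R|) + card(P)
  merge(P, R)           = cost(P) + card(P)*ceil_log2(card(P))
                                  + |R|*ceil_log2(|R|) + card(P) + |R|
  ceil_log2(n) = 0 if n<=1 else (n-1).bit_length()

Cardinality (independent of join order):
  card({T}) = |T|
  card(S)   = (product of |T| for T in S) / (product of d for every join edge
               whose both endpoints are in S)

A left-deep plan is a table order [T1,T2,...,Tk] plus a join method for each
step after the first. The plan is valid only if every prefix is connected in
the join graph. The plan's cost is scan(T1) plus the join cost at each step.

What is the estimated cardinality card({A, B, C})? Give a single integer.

20000

Tables in S: A(60), B(120), C(300)
Edges inside S: A-B(d=3), A-C(d=3), B-C(d=12)
numerator = 60 * 120 * 300 = 2160000
denominator = 3 * 3 * 12 = 108
card(S) = 2160000 / 108 = 20000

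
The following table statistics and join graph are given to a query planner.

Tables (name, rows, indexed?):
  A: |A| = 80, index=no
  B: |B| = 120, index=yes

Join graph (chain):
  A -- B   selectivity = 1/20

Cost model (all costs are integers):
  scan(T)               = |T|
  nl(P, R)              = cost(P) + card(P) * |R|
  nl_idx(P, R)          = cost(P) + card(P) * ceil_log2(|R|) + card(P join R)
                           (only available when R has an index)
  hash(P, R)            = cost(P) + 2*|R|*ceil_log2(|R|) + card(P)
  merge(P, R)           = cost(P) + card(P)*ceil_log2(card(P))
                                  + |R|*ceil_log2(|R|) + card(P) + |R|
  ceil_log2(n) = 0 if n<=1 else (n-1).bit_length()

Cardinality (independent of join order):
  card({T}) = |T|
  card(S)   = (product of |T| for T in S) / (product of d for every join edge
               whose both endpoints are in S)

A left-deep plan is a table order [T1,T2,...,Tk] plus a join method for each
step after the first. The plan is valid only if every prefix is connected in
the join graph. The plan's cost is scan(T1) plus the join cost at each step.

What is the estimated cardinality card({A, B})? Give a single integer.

Tables in S: A(80), B(120)
Edges inside S: A-B(d=20)
numerator = 80 * 120 = 9600
denominator = 20 = 20
card(S) = 9600 / 20 = 480

480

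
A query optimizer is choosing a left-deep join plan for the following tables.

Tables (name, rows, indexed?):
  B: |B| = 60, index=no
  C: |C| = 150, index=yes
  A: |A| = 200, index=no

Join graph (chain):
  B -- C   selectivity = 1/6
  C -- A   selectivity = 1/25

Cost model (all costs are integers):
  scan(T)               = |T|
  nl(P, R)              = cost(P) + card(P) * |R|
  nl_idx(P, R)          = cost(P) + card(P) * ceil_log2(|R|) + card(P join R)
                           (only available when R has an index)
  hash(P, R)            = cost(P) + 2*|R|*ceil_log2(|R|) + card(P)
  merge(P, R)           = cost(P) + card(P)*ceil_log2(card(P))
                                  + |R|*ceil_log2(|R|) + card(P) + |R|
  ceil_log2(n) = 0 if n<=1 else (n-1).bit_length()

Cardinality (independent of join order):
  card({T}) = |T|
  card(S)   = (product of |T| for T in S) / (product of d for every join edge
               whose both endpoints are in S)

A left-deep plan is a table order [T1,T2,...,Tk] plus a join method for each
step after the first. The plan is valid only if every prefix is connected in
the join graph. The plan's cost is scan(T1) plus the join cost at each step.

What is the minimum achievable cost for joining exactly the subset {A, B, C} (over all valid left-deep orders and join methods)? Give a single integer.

4720

Selinger DP over subsets of {A,B,C}:
  {B}: scan cost=60, card=60
  {C}: scan cost=150, card=150
  {A}: scan cost=200, card=200
  {BC}: card=1500; try (B,hash)→1020, (C,merge)→1830, (B,merge)→1920, (C,nl_idx)→2040, (C,hash)→2520, (C,nl)→9060 …(+1); best=1020 via (B,hash)
  {AC}: card=1200; try (C,hash)→2800, (C,nl_idx)→3000, (A,merge)→3300, (C,merge)→3350, (A,hash)→3500, (A,nl)→30150 …(+1); best=2800 via (C,hash)
  {ABC}: card=12000; try (B,hash)→4720, (A,hash)→5720, (B,merge)→17620, (A,merge)→20820, (B,nl)→74800, (A,nl)→301020; best=4720 via (B,hash)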